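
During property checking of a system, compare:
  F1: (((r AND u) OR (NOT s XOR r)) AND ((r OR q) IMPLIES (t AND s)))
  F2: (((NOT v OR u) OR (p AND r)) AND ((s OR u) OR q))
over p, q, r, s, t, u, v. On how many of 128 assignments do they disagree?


F1 = (((r AND u) OR (NOT s XOR r)) AND ((r OR q) IMPLIES (t AND s)))
F2 = (((NOT v OR u) OR (p AND r)) AND ((s OR u) OR q))
Evaluate both on each of 128 rows (bits = p,q,r,s,t,u,v):
  row 0 [0000000]: F1=1 F2=0 (differ) -> 1
  row 1 [0000001]: F1=1 F2=0 (differ) -> 1
  row 2 [0000010]: F1=1 F2=1 -> 0
  row 3 [0000011]: F1=1 F2=1 -> 0
  row 4 [0000100]: F1=1 F2=0 (differ) -> 1
  (every remaining row is evaluated the same way; all 128 results are listed next)
Full result column, 8 rows per line (p,q,r,s fixed per line; t,u,v runs 000..111 left to right):
  rows 0-7 [p,q,r,s=0000]: 11001100  (ones: 4)
  rows 8-15 [p,q,r,s=0001]: 10111011  (ones: 6)
  rows 16-23 [p,q,r,s=0010]: 00110011  (ones: 4)
  rows 24-31 [p,q,r,s=0011]: 10110100  (ones: 4)
  rows 32-39 [p,q,r,s=0100]: 10111011  (ones: 6)
  rows 40-47 [p,q,r,s=0101]: 10111011  (ones: 6)
  rows 48-55 [p,q,r,s=0110]: 10111011  (ones: 6)
  rows 56-63 [p,q,r,s=0111]: 10110100  (ones: 4)
  rows 64-71 [p,q,r,s=1000]: 11001100  (ones: 4)
  rows 72-79 [p,q,r,s=1001]: 10111011  (ones: 6)
  rows 80-87 [p,q,r,s=1010]: 00110011  (ones: 4)
  rows 88-95 [p,q,r,s=1011]: 11110000  (ones: 4)
  rows 96-103 [p,q,r,s=1100]: 10111011  (ones: 6)
  rows 104-111 [p,q,r,s=1101]: 10111011  (ones: 6)
  rows 112-119 [p,q,r,s=1110]: 11111111  (ones: 8)
  rows 120-127 [p,q,r,s=1111]: 11110000  (ones: 4)
Disagreements = 4+6+4+4+6+6+6+4+4+6+4+4+6+6+8+4 = 82

82


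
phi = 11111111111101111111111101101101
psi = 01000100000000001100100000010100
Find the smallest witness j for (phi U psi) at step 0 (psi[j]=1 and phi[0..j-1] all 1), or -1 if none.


(phi U psi) at 0: need smallest j with psi[j]=1 and phi[i]=1 for all i in [0,j).
Scan from step 0:
  step 0: phi=1, psi=0 -> continue
  step 1: psi=1 and phi held for [0,1) -> witness found
Witness step = 1

1


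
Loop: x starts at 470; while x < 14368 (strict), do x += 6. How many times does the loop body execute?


Step 1: x goes from 470 toward 14368 by 6; the body runs while x<14368, so iterations = ceil((bound-start)/step)
Step 2: Distance=13898
Step 3: ceil(13898/6)=2317

2317


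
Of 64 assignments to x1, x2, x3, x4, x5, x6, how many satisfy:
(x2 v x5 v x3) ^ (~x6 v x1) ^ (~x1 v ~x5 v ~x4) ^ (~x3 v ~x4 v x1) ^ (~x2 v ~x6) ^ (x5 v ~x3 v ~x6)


CNF with 6 clauses over 6 vars (64 assignments).
An assignment satisfies CNF iff every clause has >=1 true literal.
Check each row (bits = x1,x2,x3,x4,x5,x6; clause T/F shown):
  row 0 [000000]: clauses=FTTTTT -> 0
  row 1 [000001]: clauses=FFTTTT -> 0
  row 2 [000010]: clauses=TTTTTT -> 1
  row 3 [000011]: clauses=TFTTTT -> 0
  row 4 [000100]: clauses=FTTTTT -> 0
  (every remaining row is evaluated the same way; all 64 results are listed next)
Full result column, 8 rows per line (x1,x2,x3 fixed per line; x4,x5,x6 runs 000..111 left to right):
  rows 0-7 [x1,x2,x3=000]: 00100010  (ones: 2)
  rows 8-15 [x1,x2,x3=001]: 10100000  (ones: 2)
  rows 16-23 [x1,x2,x3=010]: 10101010  (ones: 4)
  rows 24-31 [x1,x2,x3=011]: 10100000  (ones: 2)
  rows 32-39 [x1,x2,x3=100]: 00110000  (ones: 2)
  rows 40-47 [x1,x2,x3=101]: 10111000  (ones: 4)
  rows 48-55 [x1,x2,x3=110]: 10101000  (ones: 3)
  rows 56-63 [x1,x2,x3=111]: 10101000  (ones: 3)
Satisfying assignments = 2+2+4+2+2+4+3+3 = 22

22


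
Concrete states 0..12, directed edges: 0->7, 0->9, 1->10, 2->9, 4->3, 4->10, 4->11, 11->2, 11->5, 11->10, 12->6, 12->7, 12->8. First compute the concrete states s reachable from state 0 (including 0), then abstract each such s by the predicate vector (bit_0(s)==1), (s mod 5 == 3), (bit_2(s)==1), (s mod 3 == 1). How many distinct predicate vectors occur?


BFS from 0:
Concrete reachable: {0, 7, 9}
Abstract via predicates (bit_0(s)==1), (s mod 5 == 3), (bit_2(s)==1), (s mod 3 == 1):
  (0,0,0,0) <- {0}
  (1,0,0,0) <- {9}
  (1,0,1,1) <- {7}
Distinct abstract states = 3

3


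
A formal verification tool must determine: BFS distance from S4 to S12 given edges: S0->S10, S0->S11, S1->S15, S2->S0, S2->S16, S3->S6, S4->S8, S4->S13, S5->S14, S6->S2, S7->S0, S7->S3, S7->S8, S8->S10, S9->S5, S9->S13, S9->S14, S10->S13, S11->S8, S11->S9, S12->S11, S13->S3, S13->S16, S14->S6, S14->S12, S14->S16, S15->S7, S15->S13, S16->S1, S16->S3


BFS layer-by-layer from S4:
  dist 0: {S4}
  dist 1: {S8, S13}
  dist 2: {S3, S10, S16}
  dist 3: {S1, S6}
  dist 4: {S2, S15}
  dist 5: {S0, S7}
  dist 6: {S11}
  dist 7: {S9}
  dist 8: {S5, S14}
  dist 9: {S12}
  -> S12 reached at distance 9
Shortest path length = 9

9


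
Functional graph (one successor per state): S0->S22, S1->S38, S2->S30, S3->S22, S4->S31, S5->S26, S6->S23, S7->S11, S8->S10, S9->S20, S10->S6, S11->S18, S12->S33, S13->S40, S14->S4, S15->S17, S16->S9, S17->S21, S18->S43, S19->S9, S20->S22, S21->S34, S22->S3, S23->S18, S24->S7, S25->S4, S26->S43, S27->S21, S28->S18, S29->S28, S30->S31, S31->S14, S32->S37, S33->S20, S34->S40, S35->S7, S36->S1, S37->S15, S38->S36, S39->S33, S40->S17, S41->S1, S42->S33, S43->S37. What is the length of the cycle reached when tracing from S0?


Trace from S0 until a state repeats:
  S0 -> S22 -> S3 -> S22
S22 first seen at step 1, revisited at step 3.
Cycle length = 3 - 1 = 2

2


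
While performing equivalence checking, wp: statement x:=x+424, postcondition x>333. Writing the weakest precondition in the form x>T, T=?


Formula: wp(x:=E, P) = P[E/x] (substitute E for x in postcondition)
Step 1: Postcondition: x>333
Step 2: Substitute x+424 for x: x+424>333
Step 3: Solve for x: x > 333-424 = -91

-91


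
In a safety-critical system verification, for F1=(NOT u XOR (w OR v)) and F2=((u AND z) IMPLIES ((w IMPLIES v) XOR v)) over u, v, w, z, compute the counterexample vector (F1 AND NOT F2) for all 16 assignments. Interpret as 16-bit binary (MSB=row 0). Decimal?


F1 = (NOT u XOR (w OR v))
F2 = ((u AND z) IMPLIES ((w IMPLIES v) XOR v))
Counterexample to F1=>F2 is where F1=1 and F2=0.
Evaluate each row (bits = u,v,w,z, MSB first):
  row 0 [0000]: F1=1 F2=1 -> F1&~F2 -> 0
  row 1 [0001]: F1=1 F2=1 -> F1&~F2 -> 0
  row 2 [0010]: F1=0 F2=1 -> F1&~F2 -> 0
  row 3 [0011]: F1=0 F2=1 -> F1&~F2 -> 0
  row 4 [0100]: F1=0 F2=1 -> F1&~F2 -> 0
  row 5 [0101]: F1=0 F2=1 -> F1&~F2 -> 0
  row 6 [0110]: F1=0 F2=1 -> F1&~F2 -> 0
  row 7 [0111]: F1=0 F2=1 -> F1&~F2 -> 0
  row 8 [1000]: F1=0 F2=1 -> F1&~F2 -> 0
  row 9 [1001]: F1=0 F2=1 -> F1&~F2 -> 0
  row 10 [1010]: F1=1 F2=1 -> F1&~F2 -> 0
  row 11 [1011]: F1=1 F2=0 -> F1&~F2 -> 1
  row 12 [1100]: F1=1 F2=1 -> F1&~F2 -> 0
  row 13 [1101]: F1=1 F2=0 -> F1&~F2 -> 1
  row 14 [1110]: F1=1 F2=1 -> F1&~F2 -> 0
  row 15 [1111]: F1=1 F2=0 -> F1&~F2 -> 1
Full result column, 4 rows per line (u,v fixed per line; w,z runs 00..11 left to right):
  rows 0-3 [u,v=00]: 0000  = hex 0
  rows 4-7 [u,v=01]: 0000  = hex 0
  rows 8-11 [u,v=10]: 0001  = hex 1
  rows 12-15 [u,v=11]: 0101  = hex 5
Counterexample vector (row 0 .. row 15) = 0000000000010101
Output column grouped in 4s = 0000 0000 0001 0101 = 0x0015
Convert to decimal digit by digit (value = value*16 + digit):
  0 -> 0
  0*16 + 0 = 0
  0*16 + 1 = 1
  1*16 + 5 = 21
Decimal = 21

21


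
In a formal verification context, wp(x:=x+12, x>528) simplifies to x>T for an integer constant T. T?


Formula: wp(x:=E, P) = P[E/x] (substitute E for x in postcondition)
Step 1: Postcondition: x>528
Step 2: Substitute x+12 for x: x+12>528
Step 3: Solve for x: x > 528-12 = 516

516


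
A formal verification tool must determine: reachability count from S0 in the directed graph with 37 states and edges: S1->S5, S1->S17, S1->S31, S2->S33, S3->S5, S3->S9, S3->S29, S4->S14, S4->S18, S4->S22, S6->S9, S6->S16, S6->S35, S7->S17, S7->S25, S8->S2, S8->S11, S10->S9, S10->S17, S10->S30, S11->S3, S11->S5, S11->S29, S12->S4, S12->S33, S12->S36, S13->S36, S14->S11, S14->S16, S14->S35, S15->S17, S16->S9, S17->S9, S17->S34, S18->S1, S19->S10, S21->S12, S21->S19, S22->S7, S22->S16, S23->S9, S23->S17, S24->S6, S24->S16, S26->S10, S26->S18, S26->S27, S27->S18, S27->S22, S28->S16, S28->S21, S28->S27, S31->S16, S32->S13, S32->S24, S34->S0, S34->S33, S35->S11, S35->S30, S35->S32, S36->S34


BFS from S0:
  layer 0: {S0}
Reachable set: {S0}
Count = 1

1


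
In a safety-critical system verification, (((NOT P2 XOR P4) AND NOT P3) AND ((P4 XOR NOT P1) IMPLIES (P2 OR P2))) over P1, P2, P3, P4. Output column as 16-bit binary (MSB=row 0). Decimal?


Formula: (((NOT P2 XOR P4) AND NOT P3) AND ((P4 XOR NOT P1) IMPLIES (P2 OR P2))) over P1, P2, P3, P4 (16 rows)
Evaluate each row (bits = P1,P2,P3,P4, MSB first):
  row 0 [0000]: (((NOT 0 XOR 0) AND NOT 0) AND ((0 XOR NOT 0) IMPLIES (0 OR 0))) -> 0
  row 1 [0001]: (((NOT 0 XOR 1) AND NOT 0) AND ((1 XOR NOT 0) IMPLIES (0 OR 0))) -> 0
  row 2 [0010]: (((NOT 0 XOR 0) AND NOT 1) AND ((0 XOR NOT 0) IMPLIES (0 OR 0))) -> 0
  row 3 [0011]: (((NOT 0 XOR 1) AND NOT 1) AND ((1 XOR NOT 0) IMPLIES (0 OR 0))) -> 0
  row 4 [0100]: (((NOT 1 XOR 0) AND NOT 0) AND ((0 XOR NOT 0) IMPLIES (1 OR 1))) -> 0
  row 5 [0101]: (((NOT 1 XOR 1) AND NOT 0) AND ((1 XOR NOT 0) IMPLIES (1 OR 1))) -> 1
  row 6 [0110]: (((NOT 1 XOR 0) AND NOT 1) AND ((0 XOR NOT 0) IMPLIES (1 OR 1))) -> 0
  row 7 [0111]: (((NOT 1 XOR 1) AND NOT 1) AND ((1 XOR NOT 0) IMPLIES (1 OR 1))) -> 0
  row 8 [1000]: (((NOT 0 XOR 0) AND NOT 0) AND ((0 XOR NOT 1) IMPLIES (0 OR 0))) -> 1
  row 9 [1001]: (((NOT 0 XOR 1) AND NOT 0) AND ((1 XOR NOT 1) IMPLIES (0 OR 0))) -> 0
  row 10 [1010]: (((NOT 0 XOR 0) AND NOT 1) AND ((0 XOR NOT 1) IMPLIES (0 OR 0))) -> 0
  row 11 [1011]: (((NOT 0 XOR 1) AND NOT 1) AND ((1 XOR NOT 1) IMPLIES (0 OR 0))) -> 0
  row 12 [1100]: (((NOT 1 XOR 0) AND NOT 0) AND ((0 XOR NOT 1) IMPLIES (1 OR 1))) -> 0
  row 13 [1101]: (((NOT 1 XOR 1) AND NOT 0) AND ((1 XOR NOT 1) IMPLIES (1 OR 1))) -> 1
  row 14 [1110]: (((NOT 1 XOR 0) AND NOT 1) AND ((0 XOR NOT 1) IMPLIES (1 OR 1))) -> 0
  row 15 [1111]: (((NOT 1 XOR 1) AND NOT 1) AND ((1 XOR NOT 1) IMPLIES (1 OR 1))) -> 0
Full result column, 4 rows per line (P1,P2 fixed per line; P3,P4 runs 00..11 left to right):
  rows 0-3 [P1,P2=00]: 0000  = hex 0
  rows 4-7 [P1,P2=01]: 0100  = hex 4
  rows 8-11 [P1,P2=10]: 1000  = hex 8
  rows 12-15 [P1,P2=11]: 0100  = hex 4
Output column (row 0 .. row 15) = 0000010010000100
Output column grouped in 4s = 0000 0100 1000 0100 = 0x0484
Convert to decimal digit by digit (value = value*16 + digit):
  0 -> 0
  0*16 + 4 = 4
  4*16 + 8 = 72
  72*16 + 4 = 1156
Decimal = 1156

1156


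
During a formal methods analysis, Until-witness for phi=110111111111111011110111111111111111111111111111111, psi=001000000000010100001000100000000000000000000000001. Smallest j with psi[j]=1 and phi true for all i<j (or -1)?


(phi U psi) at 0: need smallest j with psi[j]=1 and phi[i]=1 for all i in [0,j).
Scan from step 0:
  step 0: phi=1, psi=0 -> continue
  step 1: phi=1, psi=0 -> continue
  step 2: psi=1 and phi held for [0,2) -> witness found
Witness step = 2

2


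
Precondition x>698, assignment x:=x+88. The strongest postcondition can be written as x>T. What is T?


Formula: sp(P, x:=E) = exists old_x. (x = E[old_x/x]) AND P[old_x/x] (old_x is the value of x before the assignment; eliminate old_x by solving x = E[old_x/x] for old_x)
Step 1: Precondition P: x>698, i.e. old_x > 698
Step 2: Assignment gives x = old_x + 88, so old_x = x - 88
Step 3: Substitute into P: x - 88 > 698
Step 4: Simplify: x > 698+88 = 786

786


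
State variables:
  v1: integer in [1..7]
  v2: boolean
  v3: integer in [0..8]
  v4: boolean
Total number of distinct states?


State space = product of domain sizes of all variables.
Domain sizes:
  v1 (integer in [1..7]): 7
  v2 (boolean): 2
  v3 (integer in [0..8]): 9
  v4 (boolean): 2
Product = 7 * 2 * 9 * 2 = 252

252


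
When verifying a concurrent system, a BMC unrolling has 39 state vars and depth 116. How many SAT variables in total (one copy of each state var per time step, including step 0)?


BMC unrolls to depth k, creating one copy of each state var for steps 0..k.
Step count = 116 + 1 = 117 (steps 0 through 116)
Vars per step = 39
Total = 39 * 117 = 4563

4563


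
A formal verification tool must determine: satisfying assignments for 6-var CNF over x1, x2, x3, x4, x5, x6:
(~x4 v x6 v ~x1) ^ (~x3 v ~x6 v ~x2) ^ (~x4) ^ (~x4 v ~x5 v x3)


CNF with 4 clauses over 6 vars (64 assignments).
An assignment satisfies CNF iff every clause has >=1 true literal.
Check each row (bits = x1,x2,x3,x4,x5,x6; clause T/F shown):
  row 0 [000000]: clauses=TTTT -> 1
  row 1 [000001]: clauses=TTTT -> 1
  row 2 [000010]: clauses=TTTT -> 1
  row 3 [000011]: clauses=TTTT -> 1
  row 4 [000100]: clauses=TTFT -> 0
  (every remaining row is evaluated the same way; all 64 results are listed next)
Full result column, 8 rows per line (x1,x2,x3 fixed per line; x4,x5,x6 runs 000..111 left to right):
  rows 0-7 [x1,x2,x3=000]: 11110000  (ones: 4)
  rows 8-15 [x1,x2,x3=001]: 11110000  (ones: 4)
  rows 16-23 [x1,x2,x3=010]: 11110000  (ones: 4)
  rows 24-31 [x1,x2,x3=011]: 10100000  (ones: 2)
  rows 32-39 [x1,x2,x3=100]: 11110000  (ones: 4)
  rows 40-47 [x1,x2,x3=101]: 11110000  (ones: 4)
  rows 48-55 [x1,x2,x3=110]: 11110000  (ones: 4)
  rows 56-63 [x1,x2,x3=111]: 10100000  (ones: 2)
Satisfying assignments = 4+4+4+2+4+4+4+2 = 28

28


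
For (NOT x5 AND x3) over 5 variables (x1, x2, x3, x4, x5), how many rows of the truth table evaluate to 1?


Formula: (NOT x5 AND x3) over 5 vars (32 rows)
Evaluate each row (x1, x2, x3, x4, x5 as bits, MSB first):
  row 0 [00000]: (NOT 0 AND 0) -> 0
  row 1 [00001]: (NOT 1 AND 0) -> 0
  row 2 [00010]: (NOT 0 AND 0) -> 0
  row 3 [00011]: (NOT 1 AND 0) -> 0
  row 4 [00100]: (NOT 0 AND 1) -> 1
  row 5 [00101]: (NOT 1 AND 1) -> 0
  row 6 [00110]: (NOT 0 AND 1) -> 1
  row 7 [00111]: (NOT 1 AND 1) -> 0
  row 8 [01000]: (NOT 0 AND 0) -> 0
  row 9 [01001]: (NOT 1 AND 0) -> 0
  row 10 [01010]: (NOT 0 AND 0) -> 0
  row 11 [01011]: (NOT 1 AND 0) -> 0
  row 12 [01100]: (NOT 0 AND 1) -> 1
  row 13 [01101]: (NOT 1 AND 1) -> 0
  row 14 [01110]: (NOT 0 AND 1) -> 1
  row 15 [01111]: (NOT 1 AND 1) -> 0
  row 16 [10000]: (NOT 0 AND 0) -> 0
  row 17 [10001]: (NOT 1 AND 0) -> 0
  row 18 [10010]: (NOT 0 AND 0) -> 0
  row 19 [10011]: (NOT 1 AND 0) -> 0
  row 20 [10100]: (NOT 0 AND 1) -> 1
  row 21 [10101]: (NOT 1 AND 1) -> 0
  row 22 [10110]: (NOT 0 AND 1) -> 1
  row 23 [10111]: (NOT 1 AND 1) -> 0
  row 24 [11000]: (NOT 0 AND 0) -> 0
  row 25 [11001]: (NOT 1 AND 0) -> 0
  row 26 [11010]: (NOT 0 AND 0) -> 0
  row 27 [11011]: (NOT 1 AND 0) -> 0
  row 28 [11100]: (NOT 0 AND 1) -> 1
  row 29 [11101]: (NOT 1 AND 1) -> 0
  row 30 [11110]: (NOT 0 AND 1) -> 1
  row 31 [11111]: (NOT 1 AND 1) -> 0
Full result column, 8 rows per line (x1,x2 fixed per line; x3,x4,x5 runs 000..111 left to right):
  rows 0-7 [x1,x2=00]: 00001010  (ones: 2)
  rows 8-15 [x1,x2=01]: 00001010  (ones: 2)
  rows 16-23 [x1,x2=10]: 00001010  (ones: 2)
  rows 24-31 [x1,x2=11]: 00001010  (ones: 2)
Count of 1-rows = 2+2+2+2 = 8

8


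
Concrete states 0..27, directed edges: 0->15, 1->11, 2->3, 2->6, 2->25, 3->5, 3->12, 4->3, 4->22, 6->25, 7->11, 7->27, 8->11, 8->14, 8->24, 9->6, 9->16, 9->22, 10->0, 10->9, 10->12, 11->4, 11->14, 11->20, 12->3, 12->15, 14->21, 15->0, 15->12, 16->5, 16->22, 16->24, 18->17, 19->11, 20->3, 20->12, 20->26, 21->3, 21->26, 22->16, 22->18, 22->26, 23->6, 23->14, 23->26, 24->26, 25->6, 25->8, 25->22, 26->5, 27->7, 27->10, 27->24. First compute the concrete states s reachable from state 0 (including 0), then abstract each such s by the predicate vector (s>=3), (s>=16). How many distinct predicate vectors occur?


BFS from 0:
Concrete reachable: {0, 3, 5, 12, 15}
Abstract via predicates (s>=3), (s>=16):
  (0,0) <- {0}
  (1,0) <- {3, 5, 12, 15}
Distinct abstract states = 2

2


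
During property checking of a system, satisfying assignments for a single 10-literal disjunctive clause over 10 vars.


Step 1: Total=2^10=1024
Step 2: Unsat when all 10 false: 2^0=1
Step 3: Sat=1024-1=1023

1023


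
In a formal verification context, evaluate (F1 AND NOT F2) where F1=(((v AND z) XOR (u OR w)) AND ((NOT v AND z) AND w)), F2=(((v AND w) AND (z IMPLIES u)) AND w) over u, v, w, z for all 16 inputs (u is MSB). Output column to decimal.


F1 = (((v AND z) XOR (u OR w)) AND ((NOT v AND z) AND w))
F2 = (((v AND w) AND (z IMPLIES u)) AND w)
Counterexample to F1=>F2 is where F1=1 and F2=0.
Evaluate each row (bits = u,v,w,z, MSB first):
  row 0 [0000]: F1=0 F2=0 -> F1&~F2 -> 0
  row 1 [0001]: F1=0 F2=0 -> F1&~F2 -> 0
  row 2 [0010]: F1=0 F2=0 -> F1&~F2 -> 0
  row 3 [0011]: F1=1 F2=0 -> F1&~F2 -> 1
  row 4 [0100]: F1=0 F2=0 -> F1&~F2 -> 0
  row 5 [0101]: F1=0 F2=0 -> F1&~F2 -> 0
  row 6 [0110]: F1=0 F2=1 -> F1&~F2 -> 0
  row 7 [0111]: F1=0 F2=0 -> F1&~F2 -> 0
  row 8 [1000]: F1=0 F2=0 -> F1&~F2 -> 0
  row 9 [1001]: F1=0 F2=0 -> F1&~F2 -> 0
  row 10 [1010]: F1=0 F2=0 -> F1&~F2 -> 0
  row 11 [1011]: F1=1 F2=0 -> F1&~F2 -> 1
  row 12 [1100]: F1=0 F2=0 -> F1&~F2 -> 0
  row 13 [1101]: F1=0 F2=0 -> F1&~F2 -> 0
  row 14 [1110]: F1=0 F2=1 -> F1&~F2 -> 0
  row 15 [1111]: F1=0 F2=1 -> F1&~F2 -> 0
Full result column, 4 rows per line (u,v fixed per line; w,z runs 00..11 left to right):
  rows 0-3 [u,v=00]: 0001  = hex 1
  rows 4-7 [u,v=01]: 0000  = hex 0
  rows 8-11 [u,v=10]: 0001  = hex 1
  rows 12-15 [u,v=11]: 0000  = hex 0
Counterexample vector (row 0 .. row 15) = 0001000000010000
Output column grouped in 4s = 0001 0000 0001 0000 = 0x1010
Convert to decimal digit by digit (value = value*16 + digit):
  1 -> 1
  1*16 + 0 = 16
  16*16 + 1 = 257
  257*16 + 0 = 4112
Decimal = 4112

4112


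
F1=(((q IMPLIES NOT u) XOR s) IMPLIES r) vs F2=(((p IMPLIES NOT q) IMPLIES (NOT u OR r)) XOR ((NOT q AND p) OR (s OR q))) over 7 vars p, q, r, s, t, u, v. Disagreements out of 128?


F1 = (((q IMPLIES NOT u) XOR s) IMPLIES r)
F2 = (((p IMPLIES NOT q) IMPLIES (NOT u OR r)) XOR ((NOT q AND p) OR (s OR q)))
Evaluate both on each of 128 rows (bits = p,q,r,s,t,u,v):
  row 0 [0000000]: F1=0 F2=1 (differ) -> 1
  row 1 [0000001]: F1=0 F2=1 (differ) -> 1
  row 2 [0000010]: F1=0 F2=0 -> 0
  row 3 [0000011]: F1=0 F2=0 -> 0
  row 4 [0000100]: F1=0 F2=1 (differ) -> 1
  (every remaining row is evaluated the same way; all 128 results are listed next)
Full result column, 8 rows per line (p,q,r,s fixed per line; t,u,v runs 000..111 left to right):
  rows 0-7 [p,q,r,s=0000]: 11001100  (ones: 4)
  rows 8-15 [p,q,r,s=0001]: 11001100  (ones: 4)
  rows 16-23 [p,q,r,s=0010]: 00000000  (ones: 0)
  rows 24-31 [p,q,r,s=0011]: 11111111  (ones: 8)
  rows 32-39 [p,q,r,s=0100]: 00000000  (ones: 0)
  rows 40-47 [p,q,r,s=0101]: 11111111  (ones: 8)
  rows 48-55 [p,q,r,s=0110]: 11111111  (ones: 8)
  rows 56-63 [p,q,r,s=0111]: 11111111  (ones: 8)
  rows 64-71 [p,q,r,s=1000]: 00110011  (ones: 4)
  rows 72-79 [p,q,r,s=1001]: 11001100  (ones: 4)
  rows 80-87 [p,q,r,s=1010]: 11111111  (ones: 8)
  rows 88-95 [p,q,r,s=1011]: 11111111  (ones: 8)
  rows 96-103 [p,q,r,s=1100]: 00110011  (ones: 4)
  rows 104-111 [p,q,r,s=1101]: 11001100  (ones: 4)
  rows 112-119 [p,q,r,s=1110]: 11111111  (ones: 8)
  rows 120-127 [p,q,r,s=1111]: 11111111  (ones: 8)
Disagreements = 4+4+0+8+0+8+8+8+4+4+8+8+4+4+8+8 = 88

88


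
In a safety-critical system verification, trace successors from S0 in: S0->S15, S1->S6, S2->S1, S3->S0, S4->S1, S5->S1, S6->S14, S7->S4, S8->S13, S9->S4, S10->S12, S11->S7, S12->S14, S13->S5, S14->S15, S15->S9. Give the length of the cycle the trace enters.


Trace from S0 until a state repeats:
  S0 -> S15 -> S9 -> S4 -> S1 -> S6 -> S14 -> S15
S15 first seen at step 1, revisited at step 7.
Cycle length = 7 - 1 = 6

6


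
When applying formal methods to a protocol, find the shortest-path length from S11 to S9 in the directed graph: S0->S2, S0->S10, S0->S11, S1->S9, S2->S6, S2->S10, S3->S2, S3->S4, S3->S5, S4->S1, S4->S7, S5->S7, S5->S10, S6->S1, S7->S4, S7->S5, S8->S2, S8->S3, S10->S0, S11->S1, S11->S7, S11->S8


BFS layer-by-layer from S11:
  dist 0: {S11}
  dist 1: {S1, S7, S8}
  dist 2: {S2, S3, S4, S5, S9}
  -> S9 reached at distance 2
Shortest path length = 2

2


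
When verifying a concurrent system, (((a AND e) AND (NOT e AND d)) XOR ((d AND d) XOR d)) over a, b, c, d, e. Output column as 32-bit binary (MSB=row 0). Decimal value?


Formula: (((a AND e) AND (NOT e AND d)) XOR ((d AND d) XOR d)) over a, b, c, d, e (32 rows)
Evaluate each row (bits = a,b,c,d,e, MSB first):
  row 0 [00000]: (((0 AND 0) AND (NOT 0 AND 0)) XOR ((0 AND 0) XOR 0)) -> 0
  row 1 [00001]: (((0 AND 1) AND (NOT 1 AND 0)) XOR ((0 AND 0) XOR 0)) -> 0
  row 2 [00010]: (((0 AND 0) AND (NOT 0 AND 1)) XOR ((1 AND 1) XOR 1)) -> 0
  row 3 [00011]: (((0 AND 1) AND (NOT 1 AND 1)) XOR ((1 AND 1) XOR 1)) -> 0
  row 4 [00100]: (((0 AND 0) AND (NOT 0 AND 0)) XOR ((0 AND 0) XOR 0)) -> 0
  row 5 [00101]: (((0 AND 1) AND (NOT 1 AND 0)) XOR ((0 AND 0) XOR 0)) -> 0
  row 6 [00110]: (((0 AND 0) AND (NOT 0 AND 1)) XOR ((1 AND 1) XOR 1)) -> 0
  row 7 [00111]: (((0 AND 1) AND (NOT 1 AND 1)) XOR ((1 AND 1) XOR 1)) -> 0
  row 8 [01000]: (((0 AND 0) AND (NOT 0 AND 0)) XOR ((0 AND 0) XOR 0)) -> 0
  row 9 [01001]: (((0 AND 1) AND (NOT 1 AND 0)) XOR ((0 AND 0) XOR 0)) -> 0
  row 10 [01010]: (((0 AND 0) AND (NOT 0 AND 1)) XOR ((1 AND 1) XOR 1)) -> 0
  row 11 [01011]: (((0 AND 1) AND (NOT 1 AND 1)) XOR ((1 AND 1) XOR 1)) -> 0
  row 12 [01100]: (((0 AND 0) AND (NOT 0 AND 0)) XOR ((0 AND 0) XOR 0)) -> 0
  row 13 [01101]: (((0 AND 1) AND (NOT 1 AND 0)) XOR ((0 AND 0) XOR 0)) -> 0
  row 14 [01110]: (((0 AND 0) AND (NOT 0 AND 1)) XOR ((1 AND 1) XOR 1)) -> 0
  row 15 [01111]: (((0 AND 1) AND (NOT 1 AND 1)) XOR ((1 AND 1) XOR 1)) -> 0
  row 16 [10000]: (((1 AND 0) AND (NOT 0 AND 0)) XOR ((0 AND 0) XOR 0)) -> 0
  row 17 [10001]: (((1 AND 1) AND (NOT 1 AND 0)) XOR ((0 AND 0) XOR 0)) -> 0
  row 18 [10010]: (((1 AND 0) AND (NOT 0 AND 1)) XOR ((1 AND 1) XOR 1)) -> 0
  row 19 [10011]: (((1 AND 1) AND (NOT 1 AND 1)) XOR ((1 AND 1) XOR 1)) -> 0
  row 20 [10100]: (((1 AND 0) AND (NOT 0 AND 0)) XOR ((0 AND 0) XOR 0)) -> 0
  row 21 [10101]: (((1 AND 1) AND (NOT 1 AND 0)) XOR ((0 AND 0) XOR 0)) -> 0
  row 22 [10110]: (((1 AND 0) AND (NOT 0 AND 1)) XOR ((1 AND 1) XOR 1)) -> 0
  row 23 [10111]: (((1 AND 1) AND (NOT 1 AND 1)) XOR ((1 AND 1) XOR 1)) -> 0
  row 24 [11000]: (((1 AND 0) AND (NOT 0 AND 0)) XOR ((0 AND 0) XOR 0)) -> 0
  row 25 [11001]: (((1 AND 1) AND (NOT 1 AND 0)) XOR ((0 AND 0) XOR 0)) -> 0
  row 26 [11010]: (((1 AND 0) AND (NOT 0 AND 1)) XOR ((1 AND 1) XOR 1)) -> 0
  row 27 [11011]: (((1 AND 1) AND (NOT 1 AND 1)) XOR ((1 AND 1) XOR 1)) -> 0
  row 28 [11100]: (((1 AND 0) AND (NOT 0 AND 0)) XOR ((0 AND 0) XOR 0)) -> 0
  row 29 [11101]: (((1 AND 1) AND (NOT 1 AND 0)) XOR ((0 AND 0) XOR 0)) -> 0
  row 30 [11110]: (((1 AND 0) AND (NOT 0 AND 1)) XOR ((1 AND 1) XOR 1)) -> 0
  row 31 [11111]: (((1 AND 1) AND (NOT 1 AND 1)) XOR ((1 AND 1) XOR 1)) -> 0
Full result column, 4 rows per line (a,b,c fixed per line; d,e runs 00..11 left to right):
  rows 0-3 [a,b,c=000]: 0000  = hex 0
  rows 4-7 [a,b,c=001]: 0000  = hex 0
  rows 8-11 [a,b,c=010]: 0000  = hex 0
  rows 12-15 [a,b,c=011]: 0000  = hex 0
  rows 16-19 [a,b,c=100]: 0000  = hex 0
  rows 20-23 [a,b,c=101]: 0000  = hex 0
  rows 24-27 [a,b,c=110]: 0000  = hex 0
  rows 28-31 [a,b,c=111]: 0000  = hex 0
Output column (row 0 .. row 31) = 00000000000000000000000000000000
Output column grouped in 4s = 0000 0000 0000 0000 0000 0000 0000 0000 = 0x00000000
Convert to decimal digit by digit (value = value*16 + digit):
  0 -> 0
  0*16 + 0 = 0
  0*16 + 0 = 0
  0*16 + 0 = 0
  0*16 + 0 = 0
  0*16 + 0 = 0
  0*16 + 0 = 0
  0*16 + 0 = 0
Decimal = 0

0


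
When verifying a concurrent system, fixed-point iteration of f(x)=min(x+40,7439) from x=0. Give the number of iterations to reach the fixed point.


Step 1: x=0, cap=7439, increment=40
Step 2: x grows by 40 each step until capped at 7439; fixed point is x=7439
Step 3: iterations = ceil(7439/40) = 186

186


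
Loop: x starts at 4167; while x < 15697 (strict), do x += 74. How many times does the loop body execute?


Step 1: x goes from 4167 toward 15697 by 74; the body runs while x<15697, so iterations = ceil((bound-start)/step)
Step 2: Distance=11530
Step 3: ceil(11530/74)=156

156


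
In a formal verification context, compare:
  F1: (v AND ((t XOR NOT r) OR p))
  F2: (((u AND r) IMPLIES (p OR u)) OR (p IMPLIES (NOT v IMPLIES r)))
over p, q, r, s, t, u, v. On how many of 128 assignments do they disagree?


F1 = (v AND ((t XOR NOT r) OR p))
F2 = (((u AND r) IMPLIES (p OR u)) OR (p IMPLIES (NOT v IMPLIES r)))
Evaluate both on each of 128 rows (bits = p,q,r,s,t,u,v):
  row 0 [0000000]: F1=0 F2=1 (differ) -> 1
  row 1 [0000001]: F1=1 F2=1 -> 0
  row 2 [0000010]: F1=0 F2=1 (differ) -> 1
  row 3 [0000011]: F1=1 F2=1 -> 0
  row 4 [0000100]: F1=0 F2=1 (differ) -> 1
  (every remaining row is evaluated the same way; all 128 results are listed next)
Full result column, 8 rows per line (p,q,r,s fixed per line; t,u,v runs 000..111 left to right):
  rows 0-7 [p,q,r,s=0000]: 10101111  (ones: 6)
  rows 8-15 [p,q,r,s=0001]: 10101111  (ones: 6)
  rows 16-23 [p,q,r,s=0010]: 11111010  (ones: 6)
  rows 24-31 [p,q,r,s=0011]: 11111010  (ones: 6)
  rows 32-39 [p,q,r,s=0100]: 10101111  (ones: 6)
  rows 40-47 [p,q,r,s=0101]: 10101111  (ones: 6)
  rows 48-55 [p,q,r,s=0110]: 11111010  (ones: 6)
  rows 56-63 [p,q,r,s=0111]: 11111010  (ones: 6)
  rows 64-71 [p,q,r,s=1000]: 10101010  (ones: 4)
  rows 72-79 [p,q,r,s=1001]: 10101010  (ones: 4)
  rows 80-87 [p,q,r,s=1010]: 10101010  (ones: 4)
  rows 88-95 [p,q,r,s=1011]: 10101010  (ones: 4)
  rows 96-103 [p,q,r,s=1100]: 10101010  (ones: 4)
  rows 104-111 [p,q,r,s=1101]: 10101010  (ones: 4)
  rows 112-119 [p,q,r,s=1110]: 10101010  (ones: 4)
  rows 120-127 [p,q,r,s=1111]: 10101010  (ones: 4)
Disagreements = 6+6+6+6+6+6+6+6+4+4+4+4+4+4+4+4 = 80

80


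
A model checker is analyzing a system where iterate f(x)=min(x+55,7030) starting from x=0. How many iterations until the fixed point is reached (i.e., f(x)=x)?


Step 1: x=0, cap=7030, increment=55
Step 2: x grows by 55 each step until capped at 7030; fixed point is x=7030
Step 3: iterations = ceil(7030/55) = 128

128


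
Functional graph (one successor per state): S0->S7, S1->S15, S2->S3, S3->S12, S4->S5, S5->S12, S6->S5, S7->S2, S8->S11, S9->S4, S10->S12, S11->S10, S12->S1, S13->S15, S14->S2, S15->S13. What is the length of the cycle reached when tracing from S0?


Trace from S0 until a state repeats:
  S0 -> S7 -> S2 -> S3 -> S12 -> S1 -> S15 -> S13 -> S15
S15 first seen at step 6, revisited at step 8.
Cycle length = 8 - 6 = 2

2


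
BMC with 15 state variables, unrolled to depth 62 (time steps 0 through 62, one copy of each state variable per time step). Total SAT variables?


BMC unrolls to depth k, creating one copy of each state var for steps 0..k.
Step count = 62 + 1 = 63 (steps 0 through 62)
Vars per step = 15
Total = 15 * 63 = 945

945


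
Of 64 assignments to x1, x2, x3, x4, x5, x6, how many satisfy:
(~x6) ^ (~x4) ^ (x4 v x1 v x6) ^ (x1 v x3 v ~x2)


CNF with 4 clauses over 6 vars (64 assignments).
An assignment satisfies CNF iff every clause has >=1 true literal.
Check each row (bits = x1,x2,x3,x4,x5,x6; clause T/F shown):
  row 0 [000000]: clauses=TTFT -> 0
  row 1 [000001]: clauses=FTTT -> 0
  row 2 [000010]: clauses=TTFT -> 0
  row 3 [000011]: clauses=FTTT -> 0
  row 4 [000100]: clauses=TFTT -> 0
  (every remaining row is evaluated the same way; all 64 results are listed next)
Full result column, 8 rows per line (x1,x2,x3 fixed per line; x4,x5,x6 runs 000..111 left to right):
  rows 0-7 [x1,x2,x3=000]: 00000000  (ones: 0)
  rows 8-15 [x1,x2,x3=001]: 00000000  (ones: 0)
  rows 16-23 [x1,x2,x3=010]: 00000000  (ones: 0)
  rows 24-31 [x1,x2,x3=011]: 00000000  (ones: 0)
  rows 32-39 [x1,x2,x3=100]: 10100000  (ones: 2)
  rows 40-47 [x1,x2,x3=101]: 10100000  (ones: 2)
  rows 48-55 [x1,x2,x3=110]: 10100000  (ones: 2)
  rows 56-63 [x1,x2,x3=111]: 10100000  (ones: 2)
Satisfying assignments = 0+0+0+0+2+2+2+2 = 8

8


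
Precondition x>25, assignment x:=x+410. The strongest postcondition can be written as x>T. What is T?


Formula: sp(P, x:=E) = exists old_x. (x = E[old_x/x]) AND P[old_x/x] (old_x is the value of x before the assignment; eliminate old_x by solving x = E[old_x/x] for old_x)
Step 1: Precondition P: x>25, i.e. old_x > 25
Step 2: Assignment gives x = old_x + 410, so old_x = x - 410
Step 3: Substitute into P: x - 410 > 25
Step 4: Simplify: x > 25+410 = 435

435


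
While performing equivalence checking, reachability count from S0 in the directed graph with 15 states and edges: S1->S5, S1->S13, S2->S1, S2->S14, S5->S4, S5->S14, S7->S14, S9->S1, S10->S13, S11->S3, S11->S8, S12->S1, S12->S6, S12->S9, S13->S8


BFS from S0:
  layer 0: {S0}
Reachable set: {S0}
Count = 1

1


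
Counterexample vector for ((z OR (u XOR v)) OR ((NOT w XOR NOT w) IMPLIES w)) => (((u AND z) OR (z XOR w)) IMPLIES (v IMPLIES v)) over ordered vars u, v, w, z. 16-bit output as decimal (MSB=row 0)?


F1 = ((z OR (u XOR v)) OR ((NOT w XOR NOT w) IMPLIES w))
F2 = (((u AND z) OR (z XOR w)) IMPLIES (v IMPLIES v))
Counterexample to F1=>F2 is where F1=1 and F2=0.
Evaluate each row (bits = u,v,w,z, MSB first):
  row 0 [0000]: F1=1 F2=1 -> F1&~F2 -> 0
  row 1 [0001]: F1=1 F2=1 -> F1&~F2 -> 0
  row 2 [0010]: F1=1 F2=1 -> F1&~F2 -> 0
  row 3 [0011]: F1=1 F2=1 -> F1&~F2 -> 0
  row 4 [0100]: F1=1 F2=1 -> F1&~F2 -> 0
  row 5 [0101]: F1=1 F2=1 -> F1&~F2 -> 0
  row 6 [0110]: F1=1 F2=1 -> F1&~F2 -> 0
  row 7 [0111]: F1=1 F2=1 -> F1&~F2 -> 0
  row 8 [1000]: F1=1 F2=1 -> F1&~F2 -> 0
  row 9 [1001]: F1=1 F2=1 -> F1&~F2 -> 0
  row 10 [1010]: F1=1 F2=1 -> F1&~F2 -> 0
  row 11 [1011]: F1=1 F2=1 -> F1&~F2 -> 0
  row 12 [1100]: F1=1 F2=1 -> F1&~F2 -> 0
  row 13 [1101]: F1=1 F2=1 -> F1&~F2 -> 0
  row 14 [1110]: F1=1 F2=1 -> F1&~F2 -> 0
  row 15 [1111]: F1=1 F2=1 -> F1&~F2 -> 0
Full result column, 4 rows per line (u,v fixed per line; w,z runs 00..11 left to right):
  rows 0-3 [u,v=00]: 0000  = hex 0
  rows 4-7 [u,v=01]: 0000  = hex 0
  rows 8-11 [u,v=10]: 0000  = hex 0
  rows 12-15 [u,v=11]: 0000  = hex 0
Counterexample vector (row 0 .. row 15) = 0000000000000000
Output column grouped in 4s = 0000 0000 0000 0000 = 0x0000
Convert to decimal digit by digit (value = value*16 + digit):
  0 -> 0
  0*16 + 0 = 0
  0*16 + 0 = 0
  0*16 + 0 = 0
Decimal = 0

0


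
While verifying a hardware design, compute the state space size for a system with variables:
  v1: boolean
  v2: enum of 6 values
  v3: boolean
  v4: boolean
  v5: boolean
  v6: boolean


State space = product of domain sizes of all variables.
Domain sizes:
  v1 (boolean): 2
  v2 (enum of 6 values): 6
  v3 (boolean): 2
  v4 (boolean): 2
  v5 (boolean): 2
  v6 (boolean): 2
Product = 2 * 6 * 2 * 2 * 2 * 2 = 192

192


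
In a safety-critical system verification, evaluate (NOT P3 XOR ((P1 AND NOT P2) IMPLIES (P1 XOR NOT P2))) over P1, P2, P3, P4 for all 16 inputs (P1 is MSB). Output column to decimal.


Formula: (NOT P3 XOR ((P1 AND NOT P2) IMPLIES (P1 XOR NOT P2))) over P1, P2, P3, P4 (16 rows)
Evaluate each row (bits = P1,P2,P3,P4, MSB first):
  row 0 [0000]: (NOT 0 XOR ((0 AND NOT 0) IMPLIES (0 XOR NOT 0))) -> 0
  row 1 [0001]: (NOT 0 XOR ((0 AND NOT 0) IMPLIES (0 XOR NOT 0))) -> 0
  row 2 [0010]: (NOT 1 XOR ((0 AND NOT 0) IMPLIES (0 XOR NOT 0))) -> 1
  row 3 [0011]: (NOT 1 XOR ((0 AND NOT 0) IMPLIES (0 XOR NOT 0))) -> 1
  row 4 [0100]: (NOT 0 XOR ((0 AND NOT 1) IMPLIES (0 XOR NOT 1))) -> 0
  row 5 [0101]: (NOT 0 XOR ((0 AND NOT 1) IMPLIES (0 XOR NOT 1))) -> 0
  row 6 [0110]: (NOT 1 XOR ((0 AND NOT 1) IMPLIES (0 XOR NOT 1))) -> 1
  row 7 [0111]: (NOT 1 XOR ((0 AND NOT 1) IMPLIES (0 XOR NOT 1))) -> 1
  row 8 [1000]: (NOT 0 XOR ((1 AND NOT 0) IMPLIES (1 XOR NOT 0))) -> 1
  row 9 [1001]: (NOT 0 XOR ((1 AND NOT 0) IMPLIES (1 XOR NOT 0))) -> 1
  row 10 [1010]: (NOT 1 XOR ((1 AND NOT 0) IMPLIES (1 XOR NOT 0))) -> 0
  row 11 [1011]: (NOT 1 XOR ((1 AND NOT 0) IMPLIES (1 XOR NOT 0))) -> 0
  row 12 [1100]: (NOT 0 XOR ((1 AND NOT 1) IMPLIES (1 XOR NOT 1))) -> 0
  row 13 [1101]: (NOT 0 XOR ((1 AND NOT 1) IMPLIES (1 XOR NOT 1))) -> 0
  row 14 [1110]: (NOT 1 XOR ((1 AND NOT 1) IMPLIES (1 XOR NOT 1))) -> 1
  row 15 [1111]: (NOT 1 XOR ((1 AND NOT 1) IMPLIES (1 XOR NOT 1))) -> 1
Full result column, 4 rows per line (P1,P2 fixed per line; P3,P4 runs 00..11 left to right):
  rows 0-3 [P1,P2=00]: 0011  = hex 3
  rows 4-7 [P1,P2=01]: 0011  = hex 3
  rows 8-11 [P1,P2=10]: 1100  = hex C
  rows 12-15 [P1,P2=11]: 0011  = hex 3
Output column (row 0 .. row 15) = 0011001111000011
Output column grouped in 4s = 0011 0011 1100 0011 = 0x33C3
Convert to decimal digit by digit (value = value*16 + digit):
  3 -> 3
  3*16 + 3 = 51
  51*16 + 12 (C) = 828
  828*16 + 3 = 13251
Decimal = 13251

13251


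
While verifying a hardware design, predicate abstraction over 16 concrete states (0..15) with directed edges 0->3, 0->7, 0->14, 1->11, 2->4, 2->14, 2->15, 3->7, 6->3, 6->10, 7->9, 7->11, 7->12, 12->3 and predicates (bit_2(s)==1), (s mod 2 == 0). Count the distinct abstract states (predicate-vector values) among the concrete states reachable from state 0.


BFS from 0:
Concrete reachable: {0, 3, 7, 9, 11, 12, 14}
Abstract via predicates (bit_2(s)==1), (s mod 2 == 0):
  (0,0) <- {3, 9, 11}
  (0,1) <- {0}
  (1,0) <- {7}
  (1,1) <- {12, 14}
Distinct abstract states = 4

4


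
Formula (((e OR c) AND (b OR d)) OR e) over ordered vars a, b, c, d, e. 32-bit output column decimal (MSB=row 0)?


Formula: (((e OR c) AND (b OR d)) OR e) over a, b, c, d, e (32 rows)
Evaluate each row (bits = a,b,c,d,e, MSB first):
  row 0 [00000]: (((0 OR 0) AND (0 OR 0)) OR 0) -> 0
  row 1 [00001]: (((1 OR 0) AND (0 OR 0)) OR 1) -> 1
  row 2 [00010]: (((0 OR 0) AND (0 OR 1)) OR 0) -> 0
  row 3 [00011]: (((1 OR 0) AND (0 OR 1)) OR 1) -> 1
  row 4 [00100]: (((0 OR 1) AND (0 OR 0)) OR 0) -> 0
  row 5 [00101]: (((1 OR 1) AND (0 OR 0)) OR 1) -> 1
  row 6 [00110]: (((0 OR 1) AND (0 OR 1)) OR 0) -> 1
  row 7 [00111]: (((1 OR 1) AND (0 OR 1)) OR 1) -> 1
  row 8 [01000]: (((0 OR 0) AND (1 OR 0)) OR 0) -> 0
  row 9 [01001]: (((1 OR 0) AND (1 OR 0)) OR 1) -> 1
  row 10 [01010]: (((0 OR 0) AND (1 OR 1)) OR 0) -> 0
  row 11 [01011]: (((1 OR 0) AND (1 OR 1)) OR 1) -> 1
  row 12 [01100]: (((0 OR 1) AND (1 OR 0)) OR 0) -> 1
  row 13 [01101]: (((1 OR 1) AND (1 OR 0)) OR 1) -> 1
  row 14 [01110]: (((0 OR 1) AND (1 OR 1)) OR 0) -> 1
  row 15 [01111]: (((1 OR 1) AND (1 OR 1)) OR 1) -> 1
  row 16 [10000]: (((0 OR 0) AND (0 OR 0)) OR 0) -> 0
  row 17 [10001]: (((1 OR 0) AND (0 OR 0)) OR 1) -> 1
  row 18 [10010]: (((0 OR 0) AND (0 OR 1)) OR 0) -> 0
  row 19 [10011]: (((1 OR 0) AND (0 OR 1)) OR 1) -> 1
  row 20 [10100]: (((0 OR 1) AND (0 OR 0)) OR 0) -> 0
  row 21 [10101]: (((1 OR 1) AND (0 OR 0)) OR 1) -> 1
  row 22 [10110]: (((0 OR 1) AND (0 OR 1)) OR 0) -> 1
  row 23 [10111]: (((1 OR 1) AND (0 OR 1)) OR 1) -> 1
  row 24 [11000]: (((0 OR 0) AND (1 OR 0)) OR 0) -> 0
  row 25 [11001]: (((1 OR 0) AND (1 OR 0)) OR 1) -> 1
  row 26 [11010]: (((0 OR 0) AND (1 OR 1)) OR 0) -> 0
  row 27 [11011]: (((1 OR 0) AND (1 OR 1)) OR 1) -> 1
  row 28 [11100]: (((0 OR 1) AND (1 OR 0)) OR 0) -> 1
  row 29 [11101]: (((1 OR 1) AND (1 OR 0)) OR 1) -> 1
  row 30 [11110]: (((0 OR 1) AND (1 OR 1)) OR 0) -> 1
  row 31 [11111]: (((1 OR 1) AND (1 OR 1)) OR 1) -> 1
Full result column, 4 rows per line (a,b,c fixed per line; d,e runs 00..11 left to right):
  rows 0-3 [a,b,c=000]: 0101  = hex 5
  rows 4-7 [a,b,c=001]: 0111  = hex 7
  rows 8-11 [a,b,c=010]: 0101  = hex 5
  rows 12-15 [a,b,c=011]: 1111  = hex F
  rows 16-19 [a,b,c=100]: 0101  = hex 5
  rows 20-23 [a,b,c=101]: 0111  = hex 7
  rows 24-27 [a,b,c=110]: 0101  = hex 5
  rows 28-31 [a,b,c=111]: 1111  = hex F
Output column (row 0 .. row 31) = 01010111010111110101011101011111
Output column grouped in 4s = 0101 0111 0101 1111 0101 0111 0101 1111 = 0x575F575F
Convert to decimal digit by digit (value = value*16 + digit):
  5 -> 5
  5*16 + 7 = 87
  87*16 + 5 = 1397
  1397*16 + 15 (F) = 22367
  22367*16 + 5 = 357877
  357877*16 + 7 = 5726039
  5726039*16 + 5 = 91616629
  91616629*16 + 15 (F) = 1465866079
Decimal = 1465866079

1465866079


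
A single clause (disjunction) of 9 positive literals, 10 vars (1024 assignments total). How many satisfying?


Step 1: Total=2^10=1024
Step 2: Unsat when all 9 false: 2^1=2
Step 3: Sat=1024-2=1022

1022


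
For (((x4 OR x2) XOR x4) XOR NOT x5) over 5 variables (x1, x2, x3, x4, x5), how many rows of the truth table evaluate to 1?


Formula: (((x4 OR x2) XOR x4) XOR NOT x5) over 5 vars (32 rows)
Evaluate each row (x1, x2, x3, x4, x5 as bits, MSB first):
  row 0 [00000]: (((0 OR 0) XOR 0) XOR NOT 0) -> 1
  row 1 [00001]: (((0 OR 0) XOR 0) XOR NOT 1) -> 0
  row 2 [00010]: (((1 OR 0) XOR 1) XOR NOT 0) -> 1
  row 3 [00011]: (((1 OR 0) XOR 1) XOR NOT 1) -> 0
  row 4 [00100]: (((0 OR 0) XOR 0) XOR NOT 0) -> 1
  row 5 [00101]: (((0 OR 0) XOR 0) XOR NOT 1) -> 0
  row 6 [00110]: (((1 OR 0) XOR 1) XOR NOT 0) -> 1
  row 7 [00111]: (((1 OR 0) XOR 1) XOR NOT 1) -> 0
  row 8 [01000]: (((0 OR 1) XOR 0) XOR NOT 0) -> 0
  row 9 [01001]: (((0 OR 1) XOR 0) XOR NOT 1) -> 1
  row 10 [01010]: (((1 OR 1) XOR 1) XOR NOT 0) -> 1
  row 11 [01011]: (((1 OR 1) XOR 1) XOR NOT 1) -> 0
  row 12 [01100]: (((0 OR 1) XOR 0) XOR NOT 0) -> 0
  row 13 [01101]: (((0 OR 1) XOR 0) XOR NOT 1) -> 1
  row 14 [01110]: (((1 OR 1) XOR 1) XOR NOT 0) -> 1
  row 15 [01111]: (((1 OR 1) XOR 1) XOR NOT 1) -> 0
  row 16 [10000]: (((0 OR 0) XOR 0) XOR NOT 0) -> 1
  row 17 [10001]: (((0 OR 0) XOR 0) XOR NOT 1) -> 0
  row 18 [10010]: (((1 OR 0) XOR 1) XOR NOT 0) -> 1
  row 19 [10011]: (((1 OR 0) XOR 1) XOR NOT 1) -> 0
  row 20 [10100]: (((0 OR 0) XOR 0) XOR NOT 0) -> 1
  row 21 [10101]: (((0 OR 0) XOR 0) XOR NOT 1) -> 0
  row 22 [10110]: (((1 OR 0) XOR 1) XOR NOT 0) -> 1
  row 23 [10111]: (((1 OR 0) XOR 1) XOR NOT 1) -> 0
  row 24 [11000]: (((0 OR 1) XOR 0) XOR NOT 0) -> 0
  row 25 [11001]: (((0 OR 1) XOR 0) XOR NOT 1) -> 1
  row 26 [11010]: (((1 OR 1) XOR 1) XOR NOT 0) -> 1
  row 27 [11011]: (((1 OR 1) XOR 1) XOR NOT 1) -> 0
  row 28 [11100]: (((0 OR 1) XOR 0) XOR NOT 0) -> 0
  row 29 [11101]: (((0 OR 1) XOR 0) XOR NOT 1) -> 1
  row 30 [11110]: (((1 OR 1) XOR 1) XOR NOT 0) -> 1
  row 31 [11111]: (((1 OR 1) XOR 1) XOR NOT 1) -> 0
Full result column, 8 rows per line (x1,x2 fixed per line; x3,x4,x5 runs 000..111 left to right):
  rows 0-7 [x1,x2=00]: 10101010  (ones: 4)
  rows 8-15 [x1,x2=01]: 01100110  (ones: 4)
  rows 16-23 [x1,x2=10]: 10101010  (ones: 4)
  rows 24-31 [x1,x2=11]: 01100110  (ones: 4)
Count of 1-rows = 4+4+4+4 = 16

16


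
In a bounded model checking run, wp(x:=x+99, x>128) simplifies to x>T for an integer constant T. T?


Formula: wp(x:=E, P) = P[E/x] (substitute E for x in postcondition)
Step 1: Postcondition: x>128
Step 2: Substitute x+99 for x: x+99>128
Step 3: Solve for x: x > 128-99 = 29

29


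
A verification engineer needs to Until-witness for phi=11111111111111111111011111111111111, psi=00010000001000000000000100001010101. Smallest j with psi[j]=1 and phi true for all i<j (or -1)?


(phi U psi) at 0: need smallest j with psi[j]=1 and phi[i]=1 for all i in [0,j).
Scan from step 0:
  step 0: phi=1, psi=0 -> continue
  step 1: phi=1, psi=0 -> continue
  step 2: phi=1, psi=0 -> continue
  step 3: psi=1 and phi held for [0,3) -> witness found
Witness step = 3

3


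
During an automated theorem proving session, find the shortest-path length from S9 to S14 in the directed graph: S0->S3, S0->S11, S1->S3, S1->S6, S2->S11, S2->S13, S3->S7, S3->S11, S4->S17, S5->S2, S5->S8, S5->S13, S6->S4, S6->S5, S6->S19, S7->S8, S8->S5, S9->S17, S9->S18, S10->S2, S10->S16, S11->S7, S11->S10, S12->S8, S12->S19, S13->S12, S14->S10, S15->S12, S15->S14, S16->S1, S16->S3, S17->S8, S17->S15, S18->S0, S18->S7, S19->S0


BFS layer-by-layer from S9:
  dist 0: {S9}
  dist 1: {S17, S18}
  dist 2: {S0, S7, S8, S15}
  dist 3: {S3, S5, S11, S12, S14}
  -> S14 reached at distance 3
Shortest path length = 3

3


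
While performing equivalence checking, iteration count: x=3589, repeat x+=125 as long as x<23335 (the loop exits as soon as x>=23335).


Step 1: x goes from 3589 toward 23335 by 125; the body runs while x<23335, so iterations = ceil((bound-start)/step)
Step 2: Distance=19746
Step 3: ceil(19746/125)=158

158


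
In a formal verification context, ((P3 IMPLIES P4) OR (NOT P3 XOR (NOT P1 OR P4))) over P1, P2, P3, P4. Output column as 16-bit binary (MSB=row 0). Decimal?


Formula: ((P3 IMPLIES P4) OR (NOT P3 XOR (NOT P1 OR P4))) over P1, P2, P3, P4 (16 rows)
Evaluate each row (bits = P1,P2,P3,P4, MSB first):
  row 0 [0000]: ((0 IMPLIES 0) OR (NOT 0 XOR (NOT 0 OR 0))) -> 1
  row 1 [0001]: ((0 IMPLIES 1) OR (NOT 0 XOR (NOT 0 OR 1))) -> 1
  row 2 [0010]: ((1 IMPLIES 0) OR (NOT 1 XOR (NOT 0 OR 0))) -> 1
  row 3 [0011]: ((1 IMPLIES 1) OR (NOT 1 XOR (NOT 0 OR 1))) -> 1
  row 4 [0100]: ((0 IMPLIES 0) OR (NOT 0 XOR (NOT 0 OR 0))) -> 1
  row 5 [0101]: ((0 IMPLIES 1) OR (NOT 0 XOR (NOT 0 OR 1))) -> 1
  row 6 [0110]: ((1 IMPLIES 0) OR (NOT 1 XOR (NOT 0 OR 0))) -> 1
  row 7 [0111]: ((1 IMPLIES 1) OR (NOT 1 XOR (NOT 0 OR 1))) -> 1
  row 8 [1000]: ((0 IMPLIES 0) OR (NOT 0 XOR (NOT 1 OR 0))) -> 1
  row 9 [1001]: ((0 IMPLIES 1) OR (NOT 0 XOR (NOT 1 OR 1))) -> 1
  row 10 [1010]: ((1 IMPLIES 0) OR (NOT 1 XOR (NOT 1 OR 0))) -> 0
  row 11 [1011]: ((1 IMPLIES 1) OR (NOT 1 XOR (NOT 1 OR 1))) -> 1
  row 12 [1100]: ((0 IMPLIES 0) OR (NOT 0 XOR (NOT 1 OR 0))) -> 1
  row 13 [1101]: ((0 IMPLIES 1) OR (NOT 0 XOR (NOT 1 OR 1))) -> 1
  row 14 [1110]: ((1 IMPLIES 0) OR (NOT 1 XOR (NOT 1 OR 0))) -> 0
  row 15 [1111]: ((1 IMPLIES 1) OR (NOT 1 XOR (NOT 1 OR 1))) -> 1
Full result column, 4 rows per line (P1,P2 fixed per line; P3,P4 runs 00..11 left to right):
  rows 0-3 [P1,P2=00]: 1111  = hex F
  rows 4-7 [P1,P2=01]: 1111  = hex F
  rows 8-11 [P1,P2=10]: 1101  = hex D
  rows 12-15 [P1,P2=11]: 1101  = hex D
Output column (row 0 .. row 15) = 1111111111011101
Output column grouped in 4s = 1111 1111 1101 1101 = 0xFFDD
Convert to decimal digit by digit (value = value*16 + digit):
  F -> 15
  15*16 + 15 (F) = 255
  255*16 + 13 (D) = 4093
  4093*16 + 13 (D) = 65501
Decimal = 65501

65501
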